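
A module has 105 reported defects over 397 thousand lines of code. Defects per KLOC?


Defect density = defects / KLOC
Defect density = 105 / 397
Defect density = 0.264 defects/KLOC

0.264 defects/KLOC


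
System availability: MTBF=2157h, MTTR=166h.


Availability = MTBF / (MTBF + MTTR)
Availability = 2157 / (2157 + 166)
Availability = 2157 / 2323
Availability = 92.8541%

92.8541%


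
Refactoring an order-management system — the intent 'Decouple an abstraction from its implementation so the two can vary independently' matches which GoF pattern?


This matches the Bridge pattern

Bridge


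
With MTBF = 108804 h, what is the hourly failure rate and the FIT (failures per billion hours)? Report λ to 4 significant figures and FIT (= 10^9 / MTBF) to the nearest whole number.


Formula: λ = 1 / MTBF; FIT = λ × 1e9 = 1e9 / MTBF
λ = 1 / 108804 ≈ 9.191e-06 failures/hour
FIT = 1e9 / 108804 ≈ 9191 failures per 1e9 hours (nearest whole number)

λ = 9.191e-06 /h, FIT = 9191


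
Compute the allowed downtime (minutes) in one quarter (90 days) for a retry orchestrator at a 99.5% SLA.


Formula: allowed downtime = period * (100 - SLA) / 100
Period (quarter (90 days)) = 129600 minutes
Unavailability fraction = (100 - 99.5) / 100
Allowed downtime = 129600 * (100 - 99.5) / 100
Allowed downtime = 648.0 minutes

648.0 minutes


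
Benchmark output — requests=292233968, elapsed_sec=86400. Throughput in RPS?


Formula: throughput = requests / seconds
throughput = 292233968 / 86400
throughput = 3382.34 requests/second

3382.34 requests/second


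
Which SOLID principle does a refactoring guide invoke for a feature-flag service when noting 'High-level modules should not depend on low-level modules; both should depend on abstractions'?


This describes the Dependency Inversion Principle (DIP)

Dependency Inversion Principle (DIP)


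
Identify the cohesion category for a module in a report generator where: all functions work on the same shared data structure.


Reasoning: Functions share data
Type: Communicational cohesion

Communicational cohesion


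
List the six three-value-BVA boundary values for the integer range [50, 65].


Range: [50, 65]
Boundaries: just below min, min, min+1, max-1, max, just above max
Values: [49, 50, 51, 64, 65, 66]

[49, 50, 51, 64, 65, 66]


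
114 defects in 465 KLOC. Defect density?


Defect density = defects / KLOC
Defect density = 114 / 465
Defect density = 0.245 defects/KLOC

0.245 defects/KLOC


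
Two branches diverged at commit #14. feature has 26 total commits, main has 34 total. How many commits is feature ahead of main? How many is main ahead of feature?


Common ancestor: commit #14
feature commits after divergence: 26 - 14 = 12
main commits after divergence: 34 - 14 = 20
feature is 12 commits ahead of main
main is 20 commits ahead of feature

feature ahead: 12, main ahead: 20


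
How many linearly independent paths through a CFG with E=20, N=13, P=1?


Formula: V(G) = E - N + 2P
V(G) = 20 - 13 + 2*1
V(G) = 7 + 2
V(G) = 9

9


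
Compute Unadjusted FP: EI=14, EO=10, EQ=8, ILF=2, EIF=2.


UFP = EI*4 + EO*5 + EQ*4 + ILF*10 + EIF*7
UFP = 14*4 + 10*5 + 8*4 + 2*10 + 2*7
UFP = 56 + 50 + 32 + 20 + 14
UFP = 172

172


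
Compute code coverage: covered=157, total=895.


Coverage = covered / total * 100
Coverage = 157 / 895 * 100
Coverage = 17.54%

17.54%


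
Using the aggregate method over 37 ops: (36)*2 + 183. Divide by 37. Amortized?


Formula: Amortized cost = Total cost / Operations
Total cost = (36 * 2) + (1 * 183)
Total cost = 72 + 183 = 255
Amortized = 255 / 37 = 6.8919

6.8919


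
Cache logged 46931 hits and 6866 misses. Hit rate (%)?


Formula: hit rate = hits / (hits + misses) * 100
hit rate = 46931 / (46931 + 6866) * 100
hit rate = 46931 / 53797 * 100
hit rate = 87.24%

87.24%


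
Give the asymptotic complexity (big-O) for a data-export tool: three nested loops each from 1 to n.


Reasoning: three levels of nesting over n
Complexity: O(n^3)

O(n^3)


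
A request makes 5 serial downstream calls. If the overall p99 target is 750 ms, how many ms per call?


Formula: per_stage = total_budget / stages
per_stage = 750 / 5
per_stage = 150.0 ms

150.0 ms


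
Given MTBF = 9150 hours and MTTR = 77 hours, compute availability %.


Availability = MTBF / (MTBF + MTTR)
Availability = 9150 / (9150 + 77)
Availability = 9150 / 9227
Availability = 99.1655%

99.1655%


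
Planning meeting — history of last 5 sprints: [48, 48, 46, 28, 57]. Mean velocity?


Formula: Avg velocity = Total points / Number of sprints
Points: [48, 48, 46, 28, 57]
Sum = 48 + 48 + 46 + 28 + 57 = 227
Avg velocity = 227 / 5 = 45.4 points/sprint

45.4 points/sprint


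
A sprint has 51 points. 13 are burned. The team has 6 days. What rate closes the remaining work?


Formula: Required rate = Remaining points / Days left
Remaining = 51 - 13 = 38 points
Required rate = 38 / 6 = 6.33 points/day

6.33 points/day


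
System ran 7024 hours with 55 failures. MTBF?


Formula: MTBF = Total operating time / Number of failures
MTBF = 7024 / 55
MTBF = 127.71 hours

127.71 hours


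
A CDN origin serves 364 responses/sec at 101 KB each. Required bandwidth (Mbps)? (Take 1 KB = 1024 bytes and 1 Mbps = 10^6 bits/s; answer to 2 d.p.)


Formula: Mbps = payload_bytes * RPS * 8 / 1e6
Payload per request = 101 KB = 101 * 1024 = 103424 bytes
Total bytes/sec = 103424 * 364 = 37646336
Total bits/sec = 37646336 * 8 = 301170688
Mbps = 301170688 / 1e6 = 301.17

301.17 Mbps


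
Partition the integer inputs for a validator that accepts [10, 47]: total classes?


Valid range: [10, 47]
Class 1: x < 10 — invalid
Class 2: 10 ≤ x ≤ 47 — valid
Class 3: x > 47 — invalid
Total equivalence classes: 3

3 equivalence classes


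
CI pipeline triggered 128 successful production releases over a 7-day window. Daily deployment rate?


Formula: deployments per day = releases / days
= 128 / 7
= 18.286 deploys/day
(equivalently, 128.0 deploys/week)

18.286 deploys/day


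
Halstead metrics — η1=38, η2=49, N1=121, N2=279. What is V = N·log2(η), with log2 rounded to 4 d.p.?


Formula: V = N * log2(η), where N = N1 + N2 and η = η1 + η2
η = 38 + 49 = 87
N = 121 + 279 = 400
log2(87) ≈ 6.4429
V = 400 * 6.4429 = 2577.16

2577.16


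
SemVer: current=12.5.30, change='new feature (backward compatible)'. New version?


Current: 12.5.30
Change category: 'new feature (backward compatible)' → minor bump
SemVer rule: minor bump → increment MINOR, reset PATCH to 0 (MAJOR unchanged)
New: 12.6.0

12.6.0


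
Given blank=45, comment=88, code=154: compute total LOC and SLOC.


Total LOC = blank + comment + code
Total LOC = 45 + 88 + 154 = 287
SLOC (source only) = code = 154

Total LOC: 287, SLOC: 154


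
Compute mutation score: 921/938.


Mutation score = killed / total * 100
Mutation score = 921 / 938 * 100
Mutation score = 98.19%

98.19%


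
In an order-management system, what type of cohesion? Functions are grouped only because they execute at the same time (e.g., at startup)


Reasoning: Related by timing only
Type: Temporal cohesion

Temporal cohesion


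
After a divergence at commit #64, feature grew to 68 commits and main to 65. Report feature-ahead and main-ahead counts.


Common ancestor: commit #64
feature commits after divergence: 68 - 64 = 4
main commits after divergence: 65 - 64 = 1
feature is 4 commits ahead of main
main is 1 commits ahead of feature

feature ahead: 4, main ahead: 1


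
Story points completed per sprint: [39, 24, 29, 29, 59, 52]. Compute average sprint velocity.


Formula: Avg velocity = Total points / Number of sprints
Points: [39, 24, 29, 29, 59, 52]
Sum = 39 + 24 + 29 + 29 + 59 + 52 = 232
Avg velocity = 232 / 6 = 38.67 points/sprint

38.67 points/sprint


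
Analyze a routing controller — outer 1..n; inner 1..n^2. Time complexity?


Reasoning: n times n^2
Complexity: O(n^3)

O(n^3)


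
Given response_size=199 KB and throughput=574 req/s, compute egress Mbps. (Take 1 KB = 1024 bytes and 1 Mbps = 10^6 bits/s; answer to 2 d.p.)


Formula: Mbps = payload_bytes * RPS * 8 / 1e6
Payload per request = 199 KB = 199 * 1024 = 203776 bytes
Total bytes/sec = 203776 * 574 = 116967424
Total bits/sec = 116967424 * 8 = 935739392
Mbps = 935739392 / 1e6 = 935.74

935.74 Mbps


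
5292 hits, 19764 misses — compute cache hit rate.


Formula: hit rate = hits / (hits + misses) * 100
hit rate = 5292 / (5292 + 19764) * 100
hit rate = 5292 / 25056 * 100
hit rate = 21.12%

21.12%


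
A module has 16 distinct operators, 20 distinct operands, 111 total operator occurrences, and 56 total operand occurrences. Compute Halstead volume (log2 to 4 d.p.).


Formula: V = N * log2(η), where N = N1 + N2 and η = η1 + η2
η = 16 + 20 = 36
N = 111 + 56 = 167
log2(36) ≈ 5.1699
V = 167 * 5.1699 = 863.37

863.37


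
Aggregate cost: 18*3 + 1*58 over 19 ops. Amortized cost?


Formula: Amortized cost = Total cost / Operations
Total cost = (18 * 3) + (1 * 58)
Total cost = 54 + 58 = 112
Amortized = 112 / 19 = 5.8947

5.8947


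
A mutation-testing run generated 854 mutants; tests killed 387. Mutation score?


Mutation score = killed / total * 100
Mutation score = 387 / 854 * 100
Mutation score = 45.32%

45.32%


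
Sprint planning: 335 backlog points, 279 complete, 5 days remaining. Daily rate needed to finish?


Formula: Required rate = Remaining points / Days left
Remaining = 335 - 279 = 56 points
Required rate = 56 / 5 = 11.2 points/day

11.2 points/day


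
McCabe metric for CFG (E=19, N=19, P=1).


Formula: V(G) = E - N + 2P
V(G) = 19 - 19 + 2*1
V(G) = 0 + 2
V(G) = 2

2


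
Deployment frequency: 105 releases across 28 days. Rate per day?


Formula: deployments per day = releases / days
= 105 / 28
= 3.75 deploys/day
(equivalently, 26.25 deploys/week)

3.75 deploys/day


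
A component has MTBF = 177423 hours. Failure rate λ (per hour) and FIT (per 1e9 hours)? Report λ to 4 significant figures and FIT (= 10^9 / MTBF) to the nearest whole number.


Formula: λ = 1 / MTBF; FIT = λ × 1e9 = 1e9 / MTBF
λ = 1 / 177423 ≈ 5.636e-06 failures/hour
FIT = 1e9 / 177423 ≈ 5636 failures per 1e9 hours (nearest whole number)

λ = 5.636e-06 /h, FIT = 5636


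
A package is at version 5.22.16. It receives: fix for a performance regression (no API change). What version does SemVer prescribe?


Current: 5.22.16
Change category: 'fix for a performance regression (no API change)' → patch bump
SemVer rule: patch bump → increment PATCH (MAJOR and MINOR unchanged)
New: 5.22.17

5.22.17


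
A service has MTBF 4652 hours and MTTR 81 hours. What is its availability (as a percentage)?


Availability = MTBF / (MTBF + MTTR)
Availability = 4652 / (4652 + 81)
Availability = 4652 / 4733
Availability = 98.2886%

98.2886%


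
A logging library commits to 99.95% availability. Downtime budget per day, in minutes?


Formula: allowed downtime = period * (100 - SLA) / 100
Period (day) = 1440 minutes
Unavailability fraction = (100 - 99.95) / 100
Allowed downtime = 1440 * (100 - 99.95) / 100
Allowed downtime = 0.72 minutes

0.72 minutes


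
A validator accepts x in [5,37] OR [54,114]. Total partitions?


Valid ranges: [5,37] and [54,114]
Class 1: x < 5 — invalid
Class 2: 5 ≤ x ≤ 37 — valid
Class 3: 37 < x < 54 — invalid (gap between ranges)
Class 4: 54 ≤ x ≤ 114 — valid
Class 5: x > 114 — invalid
Total equivalence classes: 5

5 equivalence classes


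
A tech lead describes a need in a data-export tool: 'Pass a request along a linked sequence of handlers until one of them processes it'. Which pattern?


This matches the Chain of Responsibility pattern

Chain of Responsibility


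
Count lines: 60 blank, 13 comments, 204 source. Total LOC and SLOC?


Total LOC = blank + comment + code
Total LOC = 60 + 13 + 204 = 277
SLOC (source only) = code = 204

Total LOC: 277, SLOC: 204


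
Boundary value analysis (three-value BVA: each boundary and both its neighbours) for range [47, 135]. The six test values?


Range: [47, 135]
Boundaries: just below min, min, min+1, max-1, max, just above max
Values: [46, 47, 48, 134, 135, 136]

[46, 47, 48, 134, 135, 136]


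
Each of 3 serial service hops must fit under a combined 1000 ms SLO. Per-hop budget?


Formula: per_stage = total_budget / stages
per_stage = 1000 / 3
per_stage = 333.33 ms

333.33 ms


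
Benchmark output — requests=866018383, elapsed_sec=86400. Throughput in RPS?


Formula: throughput = requests / seconds
throughput = 866018383 / 86400
throughput = 10023.36 requests/second

10023.36 requests/second


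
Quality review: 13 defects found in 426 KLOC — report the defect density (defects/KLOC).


Defect density = defects / KLOC
Defect density = 13 / 426
Defect density = 0.031 defects/KLOC

0.031 defects/KLOC


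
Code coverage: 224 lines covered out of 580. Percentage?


Coverage = covered / total * 100
Coverage = 224 / 580 * 100
Coverage = 38.62%

38.62%


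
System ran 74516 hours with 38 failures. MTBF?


Formula: MTBF = Total operating time / Number of failures
MTBF = 74516 / 38
MTBF = 1960.95 hours

1960.95 hours


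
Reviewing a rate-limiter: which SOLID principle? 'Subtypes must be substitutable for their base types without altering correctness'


This describes the Liskov Substitution Principle (LSP)

Liskov Substitution Principle (LSP)


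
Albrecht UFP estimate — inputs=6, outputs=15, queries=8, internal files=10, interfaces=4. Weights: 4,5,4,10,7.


UFP = EI*4 + EO*5 + EQ*4 + ILF*10 + EIF*7
UFP = 6*4 + 15*5 + 8*4 + 10*10 + 4*7
UFP = 24 + 75 + 32 + 100 + 28
UFP = 259

259


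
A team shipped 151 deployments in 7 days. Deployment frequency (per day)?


Formula: deployments per day = releases / days
= 151 / 7
= 21.571 deploys/day
(equivalently, 151.0 deploys/week)

21.571 deploys/day


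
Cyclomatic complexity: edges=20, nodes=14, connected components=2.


Formula: V(G) = E - N + 2P
V(G) = 20 - 14 + 2*2
V(G) = 6 + 4
V(G) = 10

10


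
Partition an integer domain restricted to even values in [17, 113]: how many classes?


Constraint: even integers in [17, 113]
Class 1: x < 17 — out-of-range invalid
Class 2: x in [17,113] but odd — wrong type invalid
Class 3: x in [17,113] and even — valid
Class 4: x > 113 — out-of-range invalid
Total equivalence classes: 4

4 equivalence classes


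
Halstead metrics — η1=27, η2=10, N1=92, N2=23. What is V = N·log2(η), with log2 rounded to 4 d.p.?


Formula: V = N * log2(η), where N = N1 + N2 and η = η1 + η2
η = 27 + 10 = 37
N = 92 + 23 = 115
log2(37) ≈ 5.2095
V = 115 * 5.2095 = 599.09

599.09


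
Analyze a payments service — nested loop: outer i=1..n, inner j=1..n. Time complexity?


Reasoning: n iterations times n iterations
Complexity: O(n^2)

O(n^2)


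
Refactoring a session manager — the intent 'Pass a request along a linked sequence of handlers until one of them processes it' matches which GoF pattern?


This matches the Chain of Responsibility pattern

Chain of Responsibility


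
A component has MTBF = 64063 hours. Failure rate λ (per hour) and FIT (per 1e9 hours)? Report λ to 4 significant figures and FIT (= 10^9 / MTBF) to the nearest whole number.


Formula: λ = 1 / MTBF; FIT = λ × 1e9 = 1e9 / MTBF
λ = 1 / 64063 ≈ 1.561e-05 failures/hour
FIT = 1e9 / 64063 ≈ 15610 failures per 1e9 hours (nearest whole number)

λ = 1.561e-05 /h, FIT = 15610


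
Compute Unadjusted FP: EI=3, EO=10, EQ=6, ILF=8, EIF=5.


UFP = EI*4 + EO*5 + EQ*4 + ILF*10 + EIF*7
UFP = 3*4 + 10*5 + 6*4 + 8*10 + 5*7
UFP = 12 + 50 + 24 + 80 + 35
UFP = 201

201


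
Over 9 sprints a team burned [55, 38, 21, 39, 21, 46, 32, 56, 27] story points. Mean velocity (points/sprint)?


Formula: Avg velocity = Total points / Number of sprints
Points: [55, 38, 21, 39, 21, 46, 32, 56, 27]
Sum = 55 + 38 + 21 + 39 + 21 + 46 + 32 + 56 + 27 = 335
Avg velocity = 335 / 9 = 37.22 points/sprint

37.22 points/sprint


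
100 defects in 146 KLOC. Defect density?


Defect density = defects / KLOC
Defect density = 100 / 146
Defect density = 0.685 defects/KLOC

0.685 defects/KLOC


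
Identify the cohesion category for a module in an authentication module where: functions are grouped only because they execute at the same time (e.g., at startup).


Reasoning: Related by timing only
Type: Temporal cohesion

Temporal cohesion


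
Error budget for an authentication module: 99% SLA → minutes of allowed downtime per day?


Formula: allowed downtime = period * (100 - SLA) / 100
Period (day) = 1440 minutes
Unavailability fraction = (100 - 99.0) / 100
Allowed downtime = 1440 * (100 - 99.0) / 100
Allowed downtime = 14.4 minutes

14.4 minutes


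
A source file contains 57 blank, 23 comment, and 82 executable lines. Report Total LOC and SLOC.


Total LOC = blank + comment + code
Total LOC = 57 + 23 + 82 = 162
SLOC (source only) = code = 82

Total LOC: 162, SLOC: 82


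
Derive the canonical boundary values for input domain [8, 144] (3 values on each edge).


Range: [8, 144]
Boundaries: just below min, min, min+1, max-1, max, just above max
Values: [7, 8, 9, 143, 144, 145]

[7, 8, 9, 143, 144, 145]


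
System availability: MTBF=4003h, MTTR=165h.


Availability = MTBF / (MTBF + MTTR)
Availability = 4003 / (4003 + 165)
Availability = 4003 / 4168
Availability = 96.0413%

96.0413%


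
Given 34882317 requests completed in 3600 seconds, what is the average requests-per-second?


Formula: throughput = requests / seconds
throughput = 34882317 / 3600
throughput = 9689.53 requests/second

9689.53 requests/second


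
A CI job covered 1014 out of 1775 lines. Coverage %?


Coverage = covered / total * 100
Coverage = 1014 / 1775 * 100
Coverage = 57.13%

57.13%


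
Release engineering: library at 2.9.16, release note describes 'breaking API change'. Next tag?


Current: 2.9.16
Change category: 'breaking API change' → major bump
SemVer rule: major bump → increment MAJOR, reset MINOR and PATCH to 0
New: 3.0.0

3.0.0


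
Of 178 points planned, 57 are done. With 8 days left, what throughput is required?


Formula: Required rate = Remaining points / Days left
Remaining = 178 - 57 = 121 points
Required rate = 121 / 8 = 15.13 points/day

15.13 points/day


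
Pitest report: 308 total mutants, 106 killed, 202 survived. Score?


Mutation score = killed / total * 100
Mutation score = 106 / 308 * 100
Mutation score = 34.42%

34.42%


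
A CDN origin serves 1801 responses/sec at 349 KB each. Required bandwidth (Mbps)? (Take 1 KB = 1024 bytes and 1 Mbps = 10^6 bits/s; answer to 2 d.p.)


Formula: Mbps = payload_bytes * RPS * 8 / 1e6
Payload per request = 349 KB = 349 * 1024 = 357376 bytes
Total bytes/sec = 357376 * 1801 = 643634176
Total bits/sec = 643634176 * 8 = 5149073408
Mbps = 5149073408 / 1e6 = 5149.07

5149.07 Mbps


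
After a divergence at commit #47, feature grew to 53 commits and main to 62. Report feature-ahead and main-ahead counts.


Common ancestor: commit #47
feature commits after divergence: 53 - 47 = 6
main commits after divergence: 62 - 47 = 15
feature is 6 commits ahead of main
main is 15 commits ahead of feature

feature ahead: 6, main ahead: 15


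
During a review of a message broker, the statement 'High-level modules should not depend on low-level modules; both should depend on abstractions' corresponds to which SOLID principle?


This describes the Dependency Inversion Principle (DIP)

Dependency Inversion Principle (DIP)


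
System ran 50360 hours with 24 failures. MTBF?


Formula: MTBF = Total operating time / Number of failures
MTBF = 50360 / 24
MTBF = 2098.33 hours

2098.33 hours


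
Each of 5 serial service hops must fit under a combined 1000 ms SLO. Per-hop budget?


Formula: per_stage = total_budget / stages
per_stage = 1000 / 5
per_stage = 200.0 ms

200.0 ms


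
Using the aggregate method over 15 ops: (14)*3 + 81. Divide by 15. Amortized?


Formula: Amortized cost = Total cost / Operations
Total cost = (14 * 3) + (1 * 81)
Total cost = 42 + 81 = 123
Amortized = 123 / 15 = 8.2

8.2


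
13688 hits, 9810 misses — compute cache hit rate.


Formula: hit rate = hits / (hits + misses) * 100
hit rate = 13688 / (13688 + 9810) * 100
hit rate = 13688 / 23498 * 100
hit rate = 58.25%

58.25%


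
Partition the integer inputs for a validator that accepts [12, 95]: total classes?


Valid range: [12, 95]
Class 1: x < 12 — invalid
Class 2: 12 ≤ x ≤ 95 — valid
Class 3: x > 95 — invalid
Total equivalence classes: 3

3 equivalence classes


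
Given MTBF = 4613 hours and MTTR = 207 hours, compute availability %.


Availability = MTBF / (MTBF + MTTR)
Availability = 4613 / (4613 + 207)
Availability = 4613 / 4820
Availability = 95.7054%

95.7054%


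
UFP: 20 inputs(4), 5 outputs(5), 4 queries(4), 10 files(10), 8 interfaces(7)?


UFP = EI*4 + EO*5 + EQ*4 + ILF*10 + EIF*7
UFP = 20*4 + 5*5 + 4*4 + 10*10 + 8*7
UFP = 80 + 25 + 16 + 100 + 56
UFP = 277

277


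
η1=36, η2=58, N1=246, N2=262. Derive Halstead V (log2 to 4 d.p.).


Formula: V = N * log2(η), where N = N1 + N2 and η = η1 + η2
η = 36 + 58 = 94
N = 246 + 262 = 508
log2(94) ≈ 6.5546
V = 508 * 6.5546 = 3329.74

3329.74


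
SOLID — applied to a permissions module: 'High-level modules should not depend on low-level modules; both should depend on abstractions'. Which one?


This describes the Dependency Inversion Principle (DIP)

Dependency Inversion Principle (DIP)


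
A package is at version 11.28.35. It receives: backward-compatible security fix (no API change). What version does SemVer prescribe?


Current: 11.28.35
Change category: 'backward-compatible security fix (no API change)' → patch bump
SemVer rule: patch bump → increment PATCH (MAJOR and MINOR unchanged)
New: 11.28.36

11.28.36


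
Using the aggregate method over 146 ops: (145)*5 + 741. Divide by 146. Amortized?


Formula: Amortized cost = Total cost / Operations
Total cost = (145 * 5) + (1 * 741)
Total cost = 725 + 741 = 1466
Amortized = 1466 / 146 = 10.0411

10.0411


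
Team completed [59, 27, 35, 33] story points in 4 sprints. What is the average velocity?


Formula: Avg velocity = Total points / Number of sprints
Points: [59, 27, 35, 33]
Sum = 59 + 27 + 35 + 33 = 154
Avg velocity = 154 / 4 = 38.5 points/sprint

38.5 points/sprint


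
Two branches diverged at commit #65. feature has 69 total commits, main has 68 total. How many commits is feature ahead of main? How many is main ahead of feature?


Common ancestor: commit #65
feature commits after divergence: 69 - 65 = 4
main commits after divergence: 68 - 65 = 3
feature is 4 commits ahead of main
main is 3 commits ahead of feature

feature ahead: 4, main ahead: 3


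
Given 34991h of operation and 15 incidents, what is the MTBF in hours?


Formula: MTBF = Total operating time / Number of failures
MTBF = 34991 / 15
MTBF = 2332.73 hours

2332.73 hours


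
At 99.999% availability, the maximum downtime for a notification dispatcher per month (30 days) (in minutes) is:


Formula: allowed downtime = period * (100 - SLA) / 100
Period (month (30 days)) = 43200 minutes
Unavailability fraction = (100 - 99.999) / 100
Allowed downtime = 43200 * (100 - 99.999) / 100
Allowed downtime = 0.432 minutes

0.432 minutes


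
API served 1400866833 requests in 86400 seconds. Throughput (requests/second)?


Formula: throughput = requests / seconds
throughput = 1400866833 / 86400
throughput = 16213.74 requests/second

16213.74 requests/second


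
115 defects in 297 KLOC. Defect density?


Defect density = defects / KLOC
Defect density = 115 / 297
Defect density = 0.387 defects/KLOC

0.387 defects/KLOC


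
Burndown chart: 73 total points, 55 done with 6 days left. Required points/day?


Formula: Required rate = Remaining points / Days left
Remaining = 73 - 55 = 18 points
Required rate = 18 / 6 = 3.0 points/day

3.0 points/day


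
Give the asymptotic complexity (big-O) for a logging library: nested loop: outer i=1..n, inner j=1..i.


Reasoning: triangle: n(n+1)/2 ~ n^2/2
Complexity: O(n^2)

O(n^2)


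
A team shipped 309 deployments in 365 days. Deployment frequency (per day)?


Formula: deployments per day = releases / days
= 309 / 365
= 0.847 deploys/day
(equivalently, 5.93 deploys/week)

0.847 deploys/day


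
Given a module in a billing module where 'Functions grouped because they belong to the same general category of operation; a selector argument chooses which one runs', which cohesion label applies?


Reasoning: Grouped by category of activity, not by data or sequence
Type: Logical cohesion

Logical cohesion


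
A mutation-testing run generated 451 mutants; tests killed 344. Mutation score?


Mutation score = killed / total * 100
Mutation score = 344 / 451 * 100
Mutation score = 76.27%

76.27%


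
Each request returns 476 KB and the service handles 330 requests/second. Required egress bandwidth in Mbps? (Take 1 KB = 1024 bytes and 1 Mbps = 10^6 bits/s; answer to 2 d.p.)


Formula: Mbps = payload_bytes * RPS * 8 / 1e6
Payload per request = 476 KB = 476 * 1024 = 487424 bytes
Total bytes/sec = 487424 * 330 = 160849920
Total bits/sec = 160849920 * 8 = 1286799360
Mbps = 1286799360 / 1e6 = 1286.8

1286.8 Mbps


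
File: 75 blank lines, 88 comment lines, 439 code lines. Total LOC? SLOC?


Total LOC = blank + comment + code
Total LOC = 75 + 88 + 439 = 602
SLOC (source only) = code = 439

Total LOC: 602, SLOC: 439


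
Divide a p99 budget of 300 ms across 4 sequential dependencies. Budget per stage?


Formula: per_stage = total_budget / stages
per_stage = 300 / 4
per_stage = 75.0 ms

75.0 ms


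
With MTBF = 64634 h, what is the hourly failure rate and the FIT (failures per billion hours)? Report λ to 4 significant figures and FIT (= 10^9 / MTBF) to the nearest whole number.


Formula: λ = 1 / MTBF; FIT = λ × 1e9 = 1e9 / MTBF
λ = 1 / 64634 ≈ 1.547e-05 failures/hour
FIT = 1e9 / 64634 ≈ 15472 failures per 1e9 hours (nearest whole number)

λ = 1.547e-05 /h, FIT = 15472


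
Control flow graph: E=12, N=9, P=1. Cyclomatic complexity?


Formula: V(G) = E - N + 2P
V(G) = 12 - 9 + 2*1
V(G) = 3 + 2
V(G) = 5

5


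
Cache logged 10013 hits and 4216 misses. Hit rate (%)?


Formula: hit rate = hits / (hits + misses) * 100
hit rate = 10013 / (10013 + 4216) * 100
hit rate = 10013 / 14229 * 100
hit rate = 70.37%

70.37%


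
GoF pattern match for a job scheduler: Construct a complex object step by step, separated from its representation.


This matches the Builder pattern

Builder


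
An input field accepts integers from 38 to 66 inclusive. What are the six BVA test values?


Range: [38, 66]
Boundaries: just below min, min, min+1, max-1, max, just above max
Values: [37, 38, 39, 65, 66, 67]

[37, 38, 39, 65, 66, 67]


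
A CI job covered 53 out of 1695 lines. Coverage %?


Coverage = covered / total * 100
Coverage = 53 / 1695 * 100
Coverage = 3.13%

3.13%


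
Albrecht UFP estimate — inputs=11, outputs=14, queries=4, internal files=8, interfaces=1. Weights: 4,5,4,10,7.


UFP = EI*4 + EO*5 + EQ*4 + ILF*10 + EIF*7
UFP = 11*4 + 14*5 + 4*4 + 8*10 + 1*7
UFP = 44 + 70 + 16 + 80 + 7
UFP = 217

217


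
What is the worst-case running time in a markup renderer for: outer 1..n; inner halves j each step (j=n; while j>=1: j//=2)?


Reasoning: n times log n
Complexity: O(n log n)

O(n log n)


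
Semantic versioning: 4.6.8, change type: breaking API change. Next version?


Current: 4.6.8
Change category: 'breaking API change' → major bump
SemVer rule: major bump → increment MAJOR, reset MINOR and PATCH to 0
New: 5.0.0

5.0.0


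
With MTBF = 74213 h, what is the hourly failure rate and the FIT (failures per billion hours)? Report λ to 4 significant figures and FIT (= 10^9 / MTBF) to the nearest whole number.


Formula: λ = 1 / MTBF; FIT = λ × 1e9 = 1e9 / MTBF
λ = 1 / 74213 ≈ 1.347e-05 failures/hour
FIT = 1e9 / 74213 ≈ 13475 failures per 1e9 hours (nearest whole number)

λ = 1.347e-05 /h, FIT = 13475


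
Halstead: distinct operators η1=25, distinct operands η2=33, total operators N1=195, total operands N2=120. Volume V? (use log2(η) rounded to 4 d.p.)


Formula: V = N * log2(η), where N = N1 + N2 and η = η1 + η2
η = 25 + 33 = 58
N = 195 + 120 = 315
log2(58) ≈ 5.8580
V = 315 * 5.8580 = 1845.27

1845.27


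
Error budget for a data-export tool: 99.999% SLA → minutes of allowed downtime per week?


Formula: allowed downtime = period * (100 - SLA) / 100
Period (week) = 10080 minutes
Unavailability fraction = (100 - 99.999) / 100
Allowed downtime = 10080 * (100 - 99.999) / 100
Allowed downtime = 0.1008 minutes

0.1008 minutes


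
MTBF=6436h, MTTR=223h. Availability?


Availability = MTBF / (MTBF + MTTR)
Availability = 6436 / (6436 + 223)
Availability = 6436 / 6659
Availability = 96.6511%

96.6511%


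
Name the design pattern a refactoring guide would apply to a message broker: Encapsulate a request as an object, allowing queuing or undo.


This matches the Command pattern

Command


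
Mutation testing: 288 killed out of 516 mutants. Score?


Mutation score = killed / total * 100
Mutation score = 288 / 516 * 100
Mutation score = 55.81%

55.81%


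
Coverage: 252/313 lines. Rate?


Coverage = covered / total * 100
Coverage = 252 / 313 * 100
Coverage = 80.51%

80.51%


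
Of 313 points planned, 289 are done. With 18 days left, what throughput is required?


Formula: Required rate = Remaining points / Days left
Remaining = 313 - 289 = 24 points
Required rate = 24 / 18 = 1.33 points/day

1.33 points/day


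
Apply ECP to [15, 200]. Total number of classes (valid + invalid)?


Valid range: [15, 200]
Class 1: x < 15 — invalid
Class 2: 15 ≤ x ≤ 200 — valid
Class 3: x > 200 — invalid
Total equivalence classes: 3

3 equivalence classes


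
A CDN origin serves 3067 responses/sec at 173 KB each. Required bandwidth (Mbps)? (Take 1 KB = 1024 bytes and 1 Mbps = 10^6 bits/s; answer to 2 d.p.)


Formula: Mbps = payload_bytes * RPS * 8 / 1e6
Payload per request = 173 KB = 173 * 1024 = 177152 bytes
Total bytes/sec = 177152 * 3067 = 543325184
Total bits/sec = 543325184 * 8 = 4346601472
Mbps = 4346601472 / 1e6 = 4346.6

4346.6 Mbps


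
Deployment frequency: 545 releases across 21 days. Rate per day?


Formula: deployments per day = releases / days
= 545 / 21
= 25.952 deploys/day
(equivalently, 181.67 deploys/week)

25.952 deploys/day


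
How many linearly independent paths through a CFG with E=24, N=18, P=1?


Formula: V(G) = E - N + 2P
V(G) = 24 - 18 + 2*1
V(G) = 6 + 2
V(G) = 8

8


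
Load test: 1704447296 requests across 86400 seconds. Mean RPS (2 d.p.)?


Formula: throughput = requests / seconds
throughput = 1704447296 / 86400
throughput = 19727.4 requests/second

19727.4 requests/second


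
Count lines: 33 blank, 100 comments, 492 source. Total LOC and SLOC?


Total LOC = blank + comment + code
Total LOC = 33 + 100 + 492 = 625
SLOC (source only) = code = 492

Total LOC: 625, SLOC: 492


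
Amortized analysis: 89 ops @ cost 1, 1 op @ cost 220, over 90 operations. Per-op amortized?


Formula: Amortized cost = Total cost / Operations
Total cost = (89 * 1) + (1 * 220)
Total cost = 89 + 220 = 309
Amortized = 309 / 90 = 3.4333

3.4333


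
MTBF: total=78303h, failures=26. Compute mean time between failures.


Formula: MTBF = Total operating time / Number of failures
MTBF = 78303 / 26
MTBF = 3011.65 hours

3011.65 hours


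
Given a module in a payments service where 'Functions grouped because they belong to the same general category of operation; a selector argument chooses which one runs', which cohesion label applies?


Reasoning: Grouped by category of activity, not by data or sequence
Type: Logical cohesion

Logical cohesion


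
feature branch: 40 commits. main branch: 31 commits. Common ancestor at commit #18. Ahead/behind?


Common ancestor: commit #18
feature commits after divergence: 40 - 18 = 22
main commits after divergence: 31 - 18 = 13
feature is 22 commits ahead of main
main is 13 commits ahead of feature

feature ahead: 22, main ahead: 13


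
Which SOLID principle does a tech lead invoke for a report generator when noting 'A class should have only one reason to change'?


This describes the Single Responsibility Principle (SRP)

Single Responsibility Principle (SRP)


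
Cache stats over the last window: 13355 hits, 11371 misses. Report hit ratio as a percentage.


Formula: hit rate = hits / (hits + misses) * 100
hit rate = 13355 / (13355 + 11371) * 100
hit rate = 13355 / 24726 * 100
hit rate = 54.01%

54.01%


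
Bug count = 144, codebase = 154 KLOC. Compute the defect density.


Defect density = defects / KLOC
Defect density = 144 / 154
Defect density = 0.935 defects/KLOC

0.935 defects/KLOC


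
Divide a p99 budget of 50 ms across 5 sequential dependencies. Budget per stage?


Formula: per_stage = total_budget / stages
per_stage = 50 / 5
per_stage = 10.0 ms

10.0 ms


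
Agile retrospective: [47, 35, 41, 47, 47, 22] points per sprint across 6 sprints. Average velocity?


Formula: Avg velocity = Total points / Number of sprints
Points: [47, 35, 41, 47, 47, 22]
Sum = 47 + 35 + 41 + 47 + 47 + 22 = 239
Avg velocity = 239 / 6 = 39.83 points/sprint

39.83 points/sprint


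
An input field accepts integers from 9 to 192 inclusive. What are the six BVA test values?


Range: [9, 192]
Boundaries: just below min, min, min+1, max-1, max, just above max
Values: [8, 9, 10, 191, 192, 193]

[8, 9, 10, 191, 192, 193]


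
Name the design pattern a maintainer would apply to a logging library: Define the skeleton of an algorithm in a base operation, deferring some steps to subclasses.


This matches the Template Method pattern

Template Method


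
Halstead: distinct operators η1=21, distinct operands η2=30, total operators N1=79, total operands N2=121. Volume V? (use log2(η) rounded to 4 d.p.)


Formula: V = N * log2(η), where N = N1 + N2 and η = η1 + η2
η = 21 + 30 = 51
N = 79 + 121 = 200
log2(51) ≈ 5.6724
V = 200 * 5.6724 = 1134.48

1134.48


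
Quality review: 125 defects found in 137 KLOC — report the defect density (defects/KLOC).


Defect density = defects / KLOC
Defect density = 125 / 137
Defect density = 0.912 defects/KLOC

0.912 defects/KLOC


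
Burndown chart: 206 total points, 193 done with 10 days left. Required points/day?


Formula: Required rate = Remaining points / Days left
Remaining = 206 - 193 = 13 points
Required rate = 13 / 10 = 1.3 points/day

1.3 points/day


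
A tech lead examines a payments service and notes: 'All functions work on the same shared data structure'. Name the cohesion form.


Reasoning: Functions share data
Type: Communicational cohesion

Communicational cohesion


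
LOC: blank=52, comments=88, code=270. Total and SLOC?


Total LOC = blank + comment + code
Total LOC = 52 + 88 + 270 = 410
SLOC (source only) = code = 270

Total LOC: 410, SLOC: 270


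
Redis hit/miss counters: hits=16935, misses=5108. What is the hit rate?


Formula: hit rate = hits / (hits + misses) * 100
hit rate = 16935 / (16935 + 5108) * 100
hit rate = 16935 / 22043 * 100
hit rate = 76.83%

76.83%


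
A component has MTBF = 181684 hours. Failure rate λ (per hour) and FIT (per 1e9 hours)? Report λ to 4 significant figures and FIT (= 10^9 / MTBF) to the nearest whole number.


Formula: λ = 1 / MTBF; FIT = λ × 1e9 = 1e9 / MTBF
λ = 1 / 181684 ≈ 5.504e-06 failures/hour
FIT = 1e9 / 181684 ≈ 5504 failures per 1e9 hours (nearest whole number)

λ = 5.504e-06 /h, FIT = 5504


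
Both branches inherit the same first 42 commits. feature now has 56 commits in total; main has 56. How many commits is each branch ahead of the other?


Common ancestor: commit #42
feature commits after divergence: 56 - 42 = 14
main commits after divergence: 56 - 42 = 14
feature is 14 commits ahead of main
main is 14 commits ahead of feature

feature ahead: 14, main ahead: 14


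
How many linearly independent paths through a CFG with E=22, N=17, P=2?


Formula: V(G) = E - N + 2P
V(G) = 22 - 17 + 2*2
V(G) = 5 + 4
V(G) = 9

9


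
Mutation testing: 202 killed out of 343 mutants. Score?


Mutation score = killed / total * 100
Mutation score = 202 / 343 * 100
Mutation score = 58.89%

58.89%


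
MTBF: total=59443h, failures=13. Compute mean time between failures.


Formula: MTBF = Total operating time / Number of failures
MTBF = 59443 / 13
MTBF = 4572.54 hours

4572.54 hours


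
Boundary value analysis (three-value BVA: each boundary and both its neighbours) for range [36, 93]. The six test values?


Range: [36, 93]
Boundaries: just below min, min, min+1, max-1, max, just above max
Values: [35, 36, 37, 92, 93, 94]

[35, 36, 37, 92, 93, 94]


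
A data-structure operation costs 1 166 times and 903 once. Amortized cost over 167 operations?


Formula: Amortized cost = Total cost / Operations
Total cost = (166 * 1) + (1 * 903)
Total cost = 166 + 903 = 1069
Amortized = 1069 / 167 = 6.4012

6.4012


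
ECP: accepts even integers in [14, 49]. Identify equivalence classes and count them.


Constraint: even integers in [14, 49]
Class 1: x < 14 — out-of-range invalid
Class 2: x in [14,49] but odd — wrong type invalid
Class 3: x in [14,49] and even — valid
Class 4: x > 49 — out-of-range invalid
Total equivalence classes: 4

4 equivalence classes


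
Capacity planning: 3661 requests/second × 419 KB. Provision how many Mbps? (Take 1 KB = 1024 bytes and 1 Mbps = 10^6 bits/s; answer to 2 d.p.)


Formula: Mbps = payload_bytes * RPS * 8 / 1e6
Payload per request = 419 KB = 419 * 1024 = 429056 bytes
Total bytes/sec = 429056 * 3661 = 1570774016
Total bits/sec = 1570774016 * 8 = 12566192128
Mbps = 12566192128 / 1e6 = 12566.19

12566.19 Mbps


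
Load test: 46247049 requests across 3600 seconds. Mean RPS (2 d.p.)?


Formula: throughput = requests / seconds
throughput = 46247049 / 3600
throughput = 12846.4 requests/second

12846.4 requests/second


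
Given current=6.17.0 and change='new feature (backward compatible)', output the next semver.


Current: 6.17.0
Change category: 'new feature (backward compatible)' → minor bump
SemVer rule: minor bump → increment MINOR, reset PATCH to 0 (MAJOR unchanged)
New: 6.18.0

6.18.0


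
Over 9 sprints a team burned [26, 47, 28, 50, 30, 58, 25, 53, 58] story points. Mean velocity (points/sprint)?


Formula: Avg velocity = Total points / Number of sprints
Points: [26, 47, 28, 50, 30, 58, 25, 53, 58]
Sum = 26 + 47 + 28 + 50 + 30 + 58 + 25 + 53 + 58 = 375
Avg velocity = 375 / 9 = 41.67 points/sprint

41.67 points/sprint


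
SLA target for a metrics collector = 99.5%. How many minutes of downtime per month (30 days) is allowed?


Formula: allowed downtime = period * (100 - SLA) / 100
Period (month (30 days)) = 43200 minutes
Unavailability fraction = (100 - 99.5) / 100
Allowed downtime = 43200 * (100 - 99.5) / 100
Allowed downtime = 216.0 minutes

216.0 minutes


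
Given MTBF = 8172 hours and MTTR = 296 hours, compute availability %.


Availability = MTBF / (MTBF + MTTR)
Availability = 8172 / (8172 + 296)
Availability = 8172 / 8468
Availability = 96.5045%

96.5045%


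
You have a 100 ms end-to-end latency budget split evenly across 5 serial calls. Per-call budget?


Formula: per_stage = total_budget / stages
per_stage = 100 / 5
per_stage = 20.0 ms

20.0 ms


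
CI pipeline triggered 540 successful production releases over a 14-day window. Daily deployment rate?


Formula: deployments per day = releases / days
= 540 / 14
= 38.571 deploys/day
(equivalently, 270.0 deploys/week)

38.571 deploys/day
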